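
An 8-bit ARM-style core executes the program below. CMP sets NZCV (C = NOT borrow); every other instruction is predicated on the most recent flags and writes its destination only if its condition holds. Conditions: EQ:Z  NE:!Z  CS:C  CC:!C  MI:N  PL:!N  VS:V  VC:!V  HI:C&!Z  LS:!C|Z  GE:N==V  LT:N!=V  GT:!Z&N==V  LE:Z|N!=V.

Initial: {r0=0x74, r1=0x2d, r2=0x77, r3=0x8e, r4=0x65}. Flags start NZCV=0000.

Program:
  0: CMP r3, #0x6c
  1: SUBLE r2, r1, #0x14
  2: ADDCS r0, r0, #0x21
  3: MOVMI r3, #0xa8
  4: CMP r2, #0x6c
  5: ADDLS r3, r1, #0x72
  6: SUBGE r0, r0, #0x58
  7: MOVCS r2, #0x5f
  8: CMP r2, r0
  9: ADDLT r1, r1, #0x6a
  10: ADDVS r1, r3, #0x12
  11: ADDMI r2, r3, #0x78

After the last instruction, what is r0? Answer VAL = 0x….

[0] flags=0011 → (cmp)
[1] flags=0011 LE?T → r2=0x19
[2] flags=0011 CS?T → r0=0x95
[3] flags=0011 MI?F → skip
[4] flags=1000 → (cmp)
[5] flags=1000 LS?T → r3=0x9f
[6] flags=1000 GE?F → skip
[7] flags=1000 CS?F → skip
[8] flags=1001 → (cmp)
[9] flags=1001 LT?F → skip
[10] flags=1001 VS?T → r1=0xb1
[11] flags=1001 MI?T → r2=0x17

VAL = 0x95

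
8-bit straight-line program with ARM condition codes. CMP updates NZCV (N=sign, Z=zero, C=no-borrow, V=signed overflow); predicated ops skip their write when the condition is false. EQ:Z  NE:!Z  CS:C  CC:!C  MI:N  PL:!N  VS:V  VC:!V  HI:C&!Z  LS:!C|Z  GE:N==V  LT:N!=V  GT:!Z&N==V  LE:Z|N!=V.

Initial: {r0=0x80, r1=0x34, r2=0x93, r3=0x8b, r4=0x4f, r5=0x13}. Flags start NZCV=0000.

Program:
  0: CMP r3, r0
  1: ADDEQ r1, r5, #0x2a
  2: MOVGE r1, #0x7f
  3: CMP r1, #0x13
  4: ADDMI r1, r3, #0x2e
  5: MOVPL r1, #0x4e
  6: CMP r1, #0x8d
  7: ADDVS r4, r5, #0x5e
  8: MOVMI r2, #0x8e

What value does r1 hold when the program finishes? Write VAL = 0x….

VAL = 0x4e

[0] flags=0010 → (cmp)
[1] flags=0010 EQ?F → skip
[2] flags=0010 GE?T → r1=0x7f
[3] flags=0010 → (cmp)
[4] flags=0010 MI?F → skip
[5] flags=0010 PL?T → r1=0x4e
[6] flags=1001 → (cmp)
[7] flags=1001 VS?T → r4=0x71
[8] flags=1001 MI?T → r2=0x8e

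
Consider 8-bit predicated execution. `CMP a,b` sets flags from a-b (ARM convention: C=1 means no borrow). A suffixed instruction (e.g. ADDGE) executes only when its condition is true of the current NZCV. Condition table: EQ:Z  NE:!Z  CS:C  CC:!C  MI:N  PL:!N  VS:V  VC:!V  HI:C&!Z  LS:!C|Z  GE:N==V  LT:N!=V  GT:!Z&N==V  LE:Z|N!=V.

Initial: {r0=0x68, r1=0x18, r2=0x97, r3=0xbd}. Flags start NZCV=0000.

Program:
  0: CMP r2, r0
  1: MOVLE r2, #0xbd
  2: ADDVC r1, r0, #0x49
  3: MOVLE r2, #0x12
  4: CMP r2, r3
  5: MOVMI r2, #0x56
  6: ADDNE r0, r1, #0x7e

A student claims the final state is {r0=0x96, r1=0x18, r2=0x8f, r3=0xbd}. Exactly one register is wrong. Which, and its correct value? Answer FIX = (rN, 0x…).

[0] flags=0011 → (cmp)
[1] flags=0011 LE?T → r2=0xbd
[2] flags=0011 VC?F → skip
[3] flags=0011 LE?T → r2=0x12
[4] flags=0000 → (cmp)
[5] flags=0000 MI?F → skip
[6] flags=0000 NE?T → r0=0x96

FIX = (r2, 0x12)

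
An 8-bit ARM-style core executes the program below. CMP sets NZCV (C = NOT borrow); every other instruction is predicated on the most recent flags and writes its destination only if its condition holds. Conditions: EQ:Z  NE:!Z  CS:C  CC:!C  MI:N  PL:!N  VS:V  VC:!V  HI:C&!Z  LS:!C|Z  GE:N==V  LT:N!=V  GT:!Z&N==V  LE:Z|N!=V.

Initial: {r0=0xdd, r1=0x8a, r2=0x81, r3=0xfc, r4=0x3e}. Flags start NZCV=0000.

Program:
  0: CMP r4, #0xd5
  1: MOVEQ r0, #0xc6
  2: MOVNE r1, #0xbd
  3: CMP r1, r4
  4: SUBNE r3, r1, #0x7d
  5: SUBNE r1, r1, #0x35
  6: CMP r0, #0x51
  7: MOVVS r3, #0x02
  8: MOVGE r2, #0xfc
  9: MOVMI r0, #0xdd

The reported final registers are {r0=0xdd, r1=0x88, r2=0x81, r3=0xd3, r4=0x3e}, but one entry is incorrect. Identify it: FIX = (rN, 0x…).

FIX = (r3, 0x40)

[0] flags=0000 → (cmp)
[1] flags=0000 EQ?F → skip
[2] flags=0000 NE?T → r1=0xbd
[3] flags=0011 → (cmp)
[4] flags=0011 NE?T → r3=0x40
[5] flags=0011 NE?T → r1=0x88
[6] flags=1010 → (cmp)
[7] flags=1010 VS?F → skip
[8] flags=1010 GE?F → skip
[9] flags=1010 MI?T → r0=0xdd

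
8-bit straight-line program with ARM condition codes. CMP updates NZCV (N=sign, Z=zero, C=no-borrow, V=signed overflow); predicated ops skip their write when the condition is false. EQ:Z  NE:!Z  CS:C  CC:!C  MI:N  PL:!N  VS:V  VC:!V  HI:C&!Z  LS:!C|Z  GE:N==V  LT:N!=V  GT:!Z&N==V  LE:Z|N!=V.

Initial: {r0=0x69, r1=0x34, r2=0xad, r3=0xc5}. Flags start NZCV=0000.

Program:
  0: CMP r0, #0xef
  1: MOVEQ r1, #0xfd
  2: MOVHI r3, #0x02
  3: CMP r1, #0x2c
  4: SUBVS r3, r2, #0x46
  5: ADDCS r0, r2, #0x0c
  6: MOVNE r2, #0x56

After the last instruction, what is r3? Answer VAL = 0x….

[0] flags=0000 → (cmp)
[1] flags=0000 EQ?F → skip
[2] flags=0000 HI?F → skip
[3] flags=0010 → (cmp)
[4] flags=0010 VS?F → skip
[5] flags=0010 CS?T → r0=0xb9
[6] flags=0010 NE?T → r2=0x56

VAL = 0xc5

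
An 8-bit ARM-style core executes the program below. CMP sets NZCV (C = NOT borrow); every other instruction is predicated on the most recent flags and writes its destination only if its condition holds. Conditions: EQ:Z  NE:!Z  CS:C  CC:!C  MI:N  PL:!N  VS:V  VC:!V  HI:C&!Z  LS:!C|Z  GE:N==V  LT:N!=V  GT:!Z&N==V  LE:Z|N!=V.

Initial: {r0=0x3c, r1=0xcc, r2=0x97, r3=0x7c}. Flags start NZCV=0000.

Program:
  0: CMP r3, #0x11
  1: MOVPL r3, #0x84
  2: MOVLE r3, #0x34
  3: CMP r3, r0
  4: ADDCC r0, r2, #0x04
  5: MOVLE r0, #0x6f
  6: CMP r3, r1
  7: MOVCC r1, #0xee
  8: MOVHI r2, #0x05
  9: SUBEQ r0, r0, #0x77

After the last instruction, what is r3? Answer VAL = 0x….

VAL = 0x84

[0] flags=0010 → (cmp)
[1] flags=0010 PL?T → r3=0x84
[2] flags=0010 LE?F → skip
[3] flags=0011 → (cmp)
[4] flags=0011 CC?F → skip
[5] flags=0011 LE?T → r0=0x6f
[6] flags=1000 → (cmp)
[7] flags=1000 CC?T → r1=0xee
[8] flags=1000 HI?F → skip
[9] flags=1000 EQ?F → skip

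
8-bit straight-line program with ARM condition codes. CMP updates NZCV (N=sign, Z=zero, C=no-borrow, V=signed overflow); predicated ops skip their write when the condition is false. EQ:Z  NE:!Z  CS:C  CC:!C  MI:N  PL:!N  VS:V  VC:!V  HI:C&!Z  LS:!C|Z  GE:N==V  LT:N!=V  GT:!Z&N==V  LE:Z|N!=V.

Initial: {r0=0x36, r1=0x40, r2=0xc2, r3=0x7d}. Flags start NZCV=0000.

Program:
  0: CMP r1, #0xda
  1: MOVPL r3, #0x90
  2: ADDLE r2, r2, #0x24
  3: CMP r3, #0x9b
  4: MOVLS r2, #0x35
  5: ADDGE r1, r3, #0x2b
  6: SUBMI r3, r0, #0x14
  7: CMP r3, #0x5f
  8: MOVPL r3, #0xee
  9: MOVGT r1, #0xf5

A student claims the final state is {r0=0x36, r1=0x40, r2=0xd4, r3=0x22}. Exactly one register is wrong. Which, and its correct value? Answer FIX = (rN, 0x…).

FIX = (r2, 0x35)

0: ✓ CMP  NZCV=0000
1: ✓ MOVPL  r3←0x90
2: · ADDLE
3: ✓ CMP  NZCV=1000
4: ✓ MOVLS  r2←0x35
5: · ADDGE
6: ✓ SUBMI  r3←0x22
7: ✓ CMP  NZCV=1000
8: · MOVPL
9: · MOVGT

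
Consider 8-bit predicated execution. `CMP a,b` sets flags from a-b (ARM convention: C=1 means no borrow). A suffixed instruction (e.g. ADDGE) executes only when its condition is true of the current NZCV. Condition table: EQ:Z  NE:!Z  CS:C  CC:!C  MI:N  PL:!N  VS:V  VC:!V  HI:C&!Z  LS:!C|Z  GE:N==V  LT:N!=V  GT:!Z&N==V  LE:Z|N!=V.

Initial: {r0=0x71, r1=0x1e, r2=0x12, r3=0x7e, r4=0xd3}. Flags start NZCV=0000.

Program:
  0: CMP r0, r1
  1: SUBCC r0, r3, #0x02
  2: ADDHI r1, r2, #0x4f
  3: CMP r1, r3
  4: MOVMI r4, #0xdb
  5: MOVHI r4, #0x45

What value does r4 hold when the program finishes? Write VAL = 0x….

[0] flags=0010 → (cmp)
[1] flags=0010 CC?F → skip
[2] flags=0010 HI?T → r1=0x61
[3] flags=1000 → (cmp)
[4] flags=1000 MI?T → r4=0xdb
[5] flags=1000 HI?F → skip

VAL = 0xdb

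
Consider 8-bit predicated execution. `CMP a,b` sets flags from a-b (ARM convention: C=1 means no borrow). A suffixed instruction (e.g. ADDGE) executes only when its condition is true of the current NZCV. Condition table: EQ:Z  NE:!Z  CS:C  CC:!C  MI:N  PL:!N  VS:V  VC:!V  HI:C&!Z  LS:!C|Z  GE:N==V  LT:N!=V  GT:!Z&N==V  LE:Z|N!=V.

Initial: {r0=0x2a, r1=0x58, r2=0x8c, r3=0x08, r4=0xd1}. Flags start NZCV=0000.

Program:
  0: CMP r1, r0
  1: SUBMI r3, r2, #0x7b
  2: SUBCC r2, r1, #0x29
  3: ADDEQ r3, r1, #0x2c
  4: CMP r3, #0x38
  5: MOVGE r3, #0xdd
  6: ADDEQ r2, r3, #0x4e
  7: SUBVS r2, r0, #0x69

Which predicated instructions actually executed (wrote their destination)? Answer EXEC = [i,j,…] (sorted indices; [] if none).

0: ✓ CMP  NZCV=0010
1: · SUBMI
2: · SUBCC
3: · ADDEQ
4: ✓ CMP  NZCV=1000
5: · MOVGE
6: · ADDEQ
7: · SUBVS

EXEC = []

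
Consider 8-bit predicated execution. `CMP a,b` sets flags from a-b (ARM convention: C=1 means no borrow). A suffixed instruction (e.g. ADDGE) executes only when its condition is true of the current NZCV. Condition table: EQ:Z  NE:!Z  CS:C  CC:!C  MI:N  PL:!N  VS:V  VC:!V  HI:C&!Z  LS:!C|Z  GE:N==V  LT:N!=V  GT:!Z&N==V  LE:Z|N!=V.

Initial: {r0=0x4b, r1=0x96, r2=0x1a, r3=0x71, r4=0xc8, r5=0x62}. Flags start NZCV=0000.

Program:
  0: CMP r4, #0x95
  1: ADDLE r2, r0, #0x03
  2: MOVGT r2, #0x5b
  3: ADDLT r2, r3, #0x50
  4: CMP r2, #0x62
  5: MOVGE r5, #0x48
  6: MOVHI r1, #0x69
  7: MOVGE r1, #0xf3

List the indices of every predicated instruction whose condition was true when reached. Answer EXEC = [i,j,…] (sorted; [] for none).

EXEC = [2]

0: ✓ CMP  NZCV=0010
1: · ADDLE
2: ✓ MOVGT  r2←0x5b
3: · ADDLT
4: ✓ CMP  NZCV=1000
5: · MOVGE
6: · MOVHI
7: · MOVGE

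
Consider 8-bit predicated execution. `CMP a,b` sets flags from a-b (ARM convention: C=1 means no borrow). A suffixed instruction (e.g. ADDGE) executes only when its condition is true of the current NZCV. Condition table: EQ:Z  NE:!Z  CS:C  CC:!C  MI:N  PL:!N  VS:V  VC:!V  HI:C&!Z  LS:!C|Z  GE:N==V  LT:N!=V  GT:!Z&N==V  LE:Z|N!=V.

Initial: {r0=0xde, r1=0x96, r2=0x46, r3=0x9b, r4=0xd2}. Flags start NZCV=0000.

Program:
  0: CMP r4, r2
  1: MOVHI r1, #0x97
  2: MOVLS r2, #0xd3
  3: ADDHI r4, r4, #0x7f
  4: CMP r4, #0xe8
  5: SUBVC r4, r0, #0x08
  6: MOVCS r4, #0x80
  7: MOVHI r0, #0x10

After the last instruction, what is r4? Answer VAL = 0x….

VAL = 0xd6

[0] flags=1010 → (cmp)
[1] flags=1010 HI?T → r1=0x97
[2] flags=1010 LS?F → skip
[3] flags=1010 HI?T → r4=0x51
[4] flags=0000 → (cmp)
[5] flags=0000 VC?T → r4=0xd6
[6] flags=0000 CS?F → skip
[7] flags=0000 HI?F → skip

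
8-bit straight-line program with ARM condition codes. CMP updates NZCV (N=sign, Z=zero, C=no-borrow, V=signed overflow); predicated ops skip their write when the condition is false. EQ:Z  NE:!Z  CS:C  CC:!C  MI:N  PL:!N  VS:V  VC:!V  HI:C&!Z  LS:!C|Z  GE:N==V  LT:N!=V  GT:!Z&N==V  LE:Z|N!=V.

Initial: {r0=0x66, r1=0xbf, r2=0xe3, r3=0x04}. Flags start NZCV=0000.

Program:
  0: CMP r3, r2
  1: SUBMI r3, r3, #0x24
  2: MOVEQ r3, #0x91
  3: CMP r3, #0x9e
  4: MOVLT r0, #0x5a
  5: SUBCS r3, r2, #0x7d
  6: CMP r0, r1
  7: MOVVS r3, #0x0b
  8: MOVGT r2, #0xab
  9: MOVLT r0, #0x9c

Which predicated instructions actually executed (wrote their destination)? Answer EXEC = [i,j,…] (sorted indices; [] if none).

EXEC = [7,8]

0: ✓ CMP  NZCV=0000
1: · SUBMI
2: · MOVEQ
3: ✓ CMP  NZCV=0000
4: · MOVLT
5: · SUBCS
6: ✓ CMP  NZCV=1001
7: ✓ MOVVS  r3←0x0b
8: ✓ MOVGT  r2←0xab
9: · MOVLT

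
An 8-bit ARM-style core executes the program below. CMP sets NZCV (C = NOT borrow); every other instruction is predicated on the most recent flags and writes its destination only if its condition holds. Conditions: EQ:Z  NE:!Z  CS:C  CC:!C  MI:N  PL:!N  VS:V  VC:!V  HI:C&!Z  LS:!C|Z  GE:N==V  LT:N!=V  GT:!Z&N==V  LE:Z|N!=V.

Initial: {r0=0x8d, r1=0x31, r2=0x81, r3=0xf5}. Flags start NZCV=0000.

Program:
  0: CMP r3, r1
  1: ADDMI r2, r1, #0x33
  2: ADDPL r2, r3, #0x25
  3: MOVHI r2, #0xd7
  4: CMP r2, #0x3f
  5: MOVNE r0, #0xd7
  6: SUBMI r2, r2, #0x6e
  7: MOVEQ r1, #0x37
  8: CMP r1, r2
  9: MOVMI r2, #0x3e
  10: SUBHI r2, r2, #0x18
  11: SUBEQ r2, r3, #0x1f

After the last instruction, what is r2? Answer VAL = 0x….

VAL = 0x3e

0: ✓ CMP  NZCV=1010
1: ✓ ADDMI  r2←0x64
2: · ADDPL
3: ✓ MOVHI  r2←0xd7
4: ✓ CMP  NZCV=1010
5: ✓ MOVNE  r0←0xd7
6: ✓ SUBMI  r2←0x69
7: · MOVEQ
8: ✓ CMP  NZCV=1000
9: ✓ MOVMI  r2←0x3e
10: · SUBHI
11: · SUBEQ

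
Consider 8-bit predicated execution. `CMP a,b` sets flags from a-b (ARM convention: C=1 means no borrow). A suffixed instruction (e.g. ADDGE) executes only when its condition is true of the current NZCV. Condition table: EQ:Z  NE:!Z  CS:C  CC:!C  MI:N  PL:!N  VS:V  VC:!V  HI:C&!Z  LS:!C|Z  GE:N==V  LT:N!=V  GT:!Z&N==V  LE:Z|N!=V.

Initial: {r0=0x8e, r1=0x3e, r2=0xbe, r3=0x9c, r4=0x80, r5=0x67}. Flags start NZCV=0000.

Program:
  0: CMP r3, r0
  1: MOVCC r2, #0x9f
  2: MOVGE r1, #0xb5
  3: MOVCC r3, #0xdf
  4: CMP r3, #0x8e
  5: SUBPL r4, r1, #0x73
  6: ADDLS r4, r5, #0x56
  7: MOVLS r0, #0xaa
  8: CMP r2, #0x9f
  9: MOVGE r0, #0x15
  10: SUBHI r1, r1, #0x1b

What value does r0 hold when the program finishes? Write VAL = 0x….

0: ✓ CMP  NZCV=0010
1: · MOVCC
2: ✓ MOVGE  r1←0xb5
3: · MOVCC
4: ✓ CMP  NZCV=0010
5: ✓ SUBPL  r4←0x42
6: · ADDLS
7: · MOVLS
8: ✓ CMP  NZCV=0010
9: ✓ MOVGE  r0←0x15
10: ✓ SUBHI  r1←0x9a

VAL = 0x15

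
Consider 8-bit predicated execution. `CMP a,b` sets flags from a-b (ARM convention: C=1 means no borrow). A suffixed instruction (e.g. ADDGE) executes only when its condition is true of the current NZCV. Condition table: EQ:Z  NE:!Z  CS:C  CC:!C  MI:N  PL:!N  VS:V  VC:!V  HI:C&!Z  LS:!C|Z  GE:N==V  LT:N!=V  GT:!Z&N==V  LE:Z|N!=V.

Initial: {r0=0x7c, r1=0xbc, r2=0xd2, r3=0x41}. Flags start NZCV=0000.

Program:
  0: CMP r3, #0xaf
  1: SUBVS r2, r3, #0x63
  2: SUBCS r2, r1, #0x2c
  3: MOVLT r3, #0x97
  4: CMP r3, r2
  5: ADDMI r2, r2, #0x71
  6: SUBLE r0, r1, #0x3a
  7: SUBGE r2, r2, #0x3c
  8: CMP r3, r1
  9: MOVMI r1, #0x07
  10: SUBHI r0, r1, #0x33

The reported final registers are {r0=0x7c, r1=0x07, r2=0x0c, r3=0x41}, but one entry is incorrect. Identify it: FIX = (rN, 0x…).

0: ✓ CMP  NZCV=1001
1: ✓ SUBVS  r2←0xde
2: · SUBCS
3: · MOVLT
4: ✓ CMP  NZCV=0000
5: · ADDMI
6: · SUBLE
7: ✓ SUBGE  r2←0xa2
8: ✓ CMP  NZCV=1001
9: ✓ MOVMI  r1←0x07
10: · SUBHI

FIX = (r2, 0xa2)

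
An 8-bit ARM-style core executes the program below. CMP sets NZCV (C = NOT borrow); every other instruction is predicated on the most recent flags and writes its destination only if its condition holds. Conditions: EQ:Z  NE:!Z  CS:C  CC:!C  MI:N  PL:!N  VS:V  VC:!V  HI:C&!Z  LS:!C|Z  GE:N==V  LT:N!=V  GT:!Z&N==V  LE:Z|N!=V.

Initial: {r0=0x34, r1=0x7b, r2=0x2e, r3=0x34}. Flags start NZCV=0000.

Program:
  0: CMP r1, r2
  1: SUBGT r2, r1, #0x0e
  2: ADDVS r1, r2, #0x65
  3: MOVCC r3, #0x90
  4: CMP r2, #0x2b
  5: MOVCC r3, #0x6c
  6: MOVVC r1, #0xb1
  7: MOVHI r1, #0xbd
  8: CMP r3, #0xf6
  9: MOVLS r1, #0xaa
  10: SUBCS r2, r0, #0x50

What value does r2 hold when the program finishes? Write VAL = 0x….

VAL = 0x6d

0: ✓ CMP  NZCV=0010
1: ✓ SUBGT  r2←0x6d
2: · ADDVS
3: · MOVCC
4: ✓ CMP  NZCV=0010
5: · MOVCC
6: ✓ MOVVC  r1←0xb1
7: ✓ MOVHI  r1←0xbd
8: ✓ CMP  NZCV=0000
9: ✓ MOVLS  r1←0xaa
10: · SUBCS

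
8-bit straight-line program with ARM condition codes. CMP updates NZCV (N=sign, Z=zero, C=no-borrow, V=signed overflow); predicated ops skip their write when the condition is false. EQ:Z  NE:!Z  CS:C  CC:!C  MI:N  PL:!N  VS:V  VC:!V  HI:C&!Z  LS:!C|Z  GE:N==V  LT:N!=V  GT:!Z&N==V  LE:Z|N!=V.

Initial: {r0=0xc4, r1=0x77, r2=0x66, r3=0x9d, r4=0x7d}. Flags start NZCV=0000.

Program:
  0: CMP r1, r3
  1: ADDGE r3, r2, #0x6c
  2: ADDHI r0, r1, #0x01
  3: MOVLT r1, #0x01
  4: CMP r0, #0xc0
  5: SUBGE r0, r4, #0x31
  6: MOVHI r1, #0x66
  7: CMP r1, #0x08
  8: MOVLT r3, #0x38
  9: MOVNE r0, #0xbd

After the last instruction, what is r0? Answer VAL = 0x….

VAL = 0xbd

0: ✓ CMP  NZCV=1001
1: ✓ ADDGE  r3←0xd2
2: · ADDHI
3: · MOVLT
4: ✓ CMP  NZCV=0010
5: ✓ SUBGE  r0←0x4c
6: ✓ MOVHI  r1←0x66
7: ✓ CMP  NZCV=0010
8: · MOVLT
9: ✓ MOVNE  r0←0xbd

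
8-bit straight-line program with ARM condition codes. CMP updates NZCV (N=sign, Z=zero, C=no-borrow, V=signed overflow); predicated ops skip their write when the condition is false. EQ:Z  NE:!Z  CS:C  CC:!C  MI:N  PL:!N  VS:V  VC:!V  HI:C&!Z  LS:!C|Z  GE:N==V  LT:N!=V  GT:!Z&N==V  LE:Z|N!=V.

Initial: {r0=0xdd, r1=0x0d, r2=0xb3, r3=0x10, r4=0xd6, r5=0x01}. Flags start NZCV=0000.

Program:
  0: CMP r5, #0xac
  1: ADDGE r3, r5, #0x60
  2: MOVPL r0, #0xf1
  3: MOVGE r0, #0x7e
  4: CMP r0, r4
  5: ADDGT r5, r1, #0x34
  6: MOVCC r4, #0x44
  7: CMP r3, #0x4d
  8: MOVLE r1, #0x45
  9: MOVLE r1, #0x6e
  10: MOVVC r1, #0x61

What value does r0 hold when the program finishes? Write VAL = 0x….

[0] flags=0000 → (cmp)
[1] flags=0000 GE?T → r3=0x61
[2] flags=0000 PL?T → r0=0xf1
[3] flags=0000 GE?T → r0=0x7e
[4] flags=1001 → (cmp)
[5] flags=1001 GT?T → r5=0x41
[6] flags=1001 CC?T → r4=0x44
[7] flags=0010 → (cmp)
[8] flags=0010 LE?F → skip
[9] flags=0010 LE?F → skip
[10] flags=0010 VC?T → r1=0x61

VAL = 0x7e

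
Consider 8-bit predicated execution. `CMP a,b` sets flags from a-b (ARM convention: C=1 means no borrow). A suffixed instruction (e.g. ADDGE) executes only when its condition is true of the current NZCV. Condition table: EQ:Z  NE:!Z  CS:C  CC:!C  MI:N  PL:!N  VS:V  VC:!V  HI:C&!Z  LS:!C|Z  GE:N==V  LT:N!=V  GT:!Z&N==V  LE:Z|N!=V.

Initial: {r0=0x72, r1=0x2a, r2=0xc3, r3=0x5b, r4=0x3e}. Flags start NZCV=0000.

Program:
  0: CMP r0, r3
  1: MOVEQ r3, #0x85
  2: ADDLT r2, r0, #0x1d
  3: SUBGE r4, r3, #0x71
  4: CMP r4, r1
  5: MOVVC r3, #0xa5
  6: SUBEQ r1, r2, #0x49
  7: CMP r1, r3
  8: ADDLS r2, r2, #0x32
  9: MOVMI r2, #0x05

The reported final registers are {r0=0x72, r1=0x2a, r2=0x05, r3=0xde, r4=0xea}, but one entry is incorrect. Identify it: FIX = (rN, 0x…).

0: ✓ CMP  NZCV=0010
1: · MOVEQ
2: · ADDLT
3: ✓ SUBGE  r4←0xea
4: ✓ CMP  NZCV=1010
5: ✓ MOVVC  r3←0xa5
6: · SUBEQ
7: ✓ CMP  NZCV=1001
8: ✓ ADDLS  r2←0xf5
9: ✓ MOVMI  r2←0x05

FIX = (r3, 0xa5)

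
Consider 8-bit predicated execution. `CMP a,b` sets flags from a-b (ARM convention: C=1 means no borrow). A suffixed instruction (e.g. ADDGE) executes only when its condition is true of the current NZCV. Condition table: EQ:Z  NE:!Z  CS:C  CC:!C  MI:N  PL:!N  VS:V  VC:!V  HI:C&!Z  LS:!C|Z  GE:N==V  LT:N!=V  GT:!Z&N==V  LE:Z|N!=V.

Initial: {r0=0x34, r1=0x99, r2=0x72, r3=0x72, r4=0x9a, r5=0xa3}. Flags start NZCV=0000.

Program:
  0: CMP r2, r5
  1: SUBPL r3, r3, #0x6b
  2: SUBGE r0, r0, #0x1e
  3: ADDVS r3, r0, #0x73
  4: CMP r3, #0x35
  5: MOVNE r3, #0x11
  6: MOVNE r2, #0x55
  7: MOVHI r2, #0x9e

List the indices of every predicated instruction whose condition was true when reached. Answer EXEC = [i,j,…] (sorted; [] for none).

EXEC = [2,3,5,6,7]

0: ✓ CMP  NZCV=1001
1: · SUBPL
2: ✓ SUBGE  r0←0x16
3: ✓ ADDVS  r3←0x89
4: ✓ CMP  NZCV=0011
5: ✓ MOVNE  r3←0x11
6: ✓ MOVNE  r2←0x55
7: ✓ MOVHI  r2←0x9e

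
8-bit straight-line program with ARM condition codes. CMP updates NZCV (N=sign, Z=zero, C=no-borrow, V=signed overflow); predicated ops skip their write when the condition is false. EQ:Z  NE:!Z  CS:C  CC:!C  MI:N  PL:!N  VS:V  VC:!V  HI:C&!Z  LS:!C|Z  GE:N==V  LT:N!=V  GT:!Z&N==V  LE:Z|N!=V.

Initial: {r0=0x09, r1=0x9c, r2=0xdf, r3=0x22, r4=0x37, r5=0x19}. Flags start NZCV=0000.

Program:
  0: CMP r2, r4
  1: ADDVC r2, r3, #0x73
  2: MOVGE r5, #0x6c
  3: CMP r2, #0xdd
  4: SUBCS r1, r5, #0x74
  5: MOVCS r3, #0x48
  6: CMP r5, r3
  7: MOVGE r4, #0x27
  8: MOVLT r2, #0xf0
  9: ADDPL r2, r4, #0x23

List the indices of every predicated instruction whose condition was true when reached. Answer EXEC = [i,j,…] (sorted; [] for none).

[0] flags=1010 → (cmp)
[1] flags=1010 VC?T → r2=0x95
[2] flags=1010 GE?F → skip
[3] flags=1000 → (cmp)
[4] flags=1000 CS?F → skip
[5] flags=1000 CS?F → skip
[6] flags=1000 → (cmp)
[7] flags=1000 GE?F → skip
[8] flags=1000 LT?T → r2=0xf0
[9] flags=1000 PL?F → skip

EXEC = [1,8]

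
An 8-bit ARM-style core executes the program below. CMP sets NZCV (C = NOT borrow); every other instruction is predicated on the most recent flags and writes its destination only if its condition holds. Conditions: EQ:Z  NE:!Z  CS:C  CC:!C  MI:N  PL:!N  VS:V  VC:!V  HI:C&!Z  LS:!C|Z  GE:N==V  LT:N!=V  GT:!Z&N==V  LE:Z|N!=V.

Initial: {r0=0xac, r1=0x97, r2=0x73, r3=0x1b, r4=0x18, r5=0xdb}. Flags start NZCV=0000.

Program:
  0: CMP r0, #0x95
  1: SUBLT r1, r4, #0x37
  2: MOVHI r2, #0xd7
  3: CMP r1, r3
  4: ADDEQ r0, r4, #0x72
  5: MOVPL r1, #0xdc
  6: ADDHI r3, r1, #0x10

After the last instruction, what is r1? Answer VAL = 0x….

VAL = 0xdc

0: ✓ CMP  NZCV=0010
1: · SUBLT
2: ✓ MOVHI  r2←0xd7
3: ✓ CMP  NZCV=0011
4: · ADDEQ
5: ✓ MOVPL  r1←0xdc
6: ✓ ADDHI  r3←0xec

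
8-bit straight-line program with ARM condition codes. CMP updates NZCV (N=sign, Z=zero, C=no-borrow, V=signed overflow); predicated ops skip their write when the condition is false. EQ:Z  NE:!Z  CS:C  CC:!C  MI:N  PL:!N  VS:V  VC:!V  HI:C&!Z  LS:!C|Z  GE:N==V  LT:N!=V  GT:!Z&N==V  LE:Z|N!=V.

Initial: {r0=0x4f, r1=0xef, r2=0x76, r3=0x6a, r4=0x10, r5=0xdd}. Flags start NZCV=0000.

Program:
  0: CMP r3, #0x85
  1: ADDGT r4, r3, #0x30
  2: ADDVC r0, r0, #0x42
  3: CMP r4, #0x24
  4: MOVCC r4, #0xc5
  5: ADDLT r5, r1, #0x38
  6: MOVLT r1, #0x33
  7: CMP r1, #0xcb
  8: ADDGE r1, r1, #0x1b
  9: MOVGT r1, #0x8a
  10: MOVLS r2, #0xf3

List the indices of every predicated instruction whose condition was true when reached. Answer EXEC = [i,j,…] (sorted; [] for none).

[0] flags=1001 → (cmp)
[1] flags=1001 GT?T → r4=0x9a
[2] flags=1001 VC?F → skip
[3] flags=0011 → (cmp)
[4] flags=0011 CC?F → skip
[5] flags=0011 LT?T → r5=0x27
[6] flags=0011 LT?T → r1=0x33
[7] flags=0000 → (cmp)
[8] flags=0000 GE?T → r1=0x4e
[9] flags=0000 GT?T → r1=0x8a
[10] flags=0000 LS?T → r2=0xf3

EXEC = [1,5,6,8,9,10]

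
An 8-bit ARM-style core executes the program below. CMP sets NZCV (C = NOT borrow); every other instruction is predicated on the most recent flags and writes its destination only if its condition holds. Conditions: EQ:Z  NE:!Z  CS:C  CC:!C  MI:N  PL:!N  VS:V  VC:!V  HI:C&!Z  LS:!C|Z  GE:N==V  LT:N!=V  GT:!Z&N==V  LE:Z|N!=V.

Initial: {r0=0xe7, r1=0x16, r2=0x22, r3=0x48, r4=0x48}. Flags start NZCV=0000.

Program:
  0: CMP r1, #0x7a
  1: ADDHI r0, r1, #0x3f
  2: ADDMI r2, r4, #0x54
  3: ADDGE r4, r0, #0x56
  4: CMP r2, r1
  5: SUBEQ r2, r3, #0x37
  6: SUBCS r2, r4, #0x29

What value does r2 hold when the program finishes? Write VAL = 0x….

[0] flags=1000 → (cmp)
[1] flags=1000 HI?F → skip
[2] flags=1000 MI?T → r2=0x9c
[3] flags=1000 GE?F → skip
[4] flags=1010 → (cmp)
[5] flags=1010 EQ?F → skip
[6] flags=1010 CS?T → r2=0x1f

VAL = 0x1f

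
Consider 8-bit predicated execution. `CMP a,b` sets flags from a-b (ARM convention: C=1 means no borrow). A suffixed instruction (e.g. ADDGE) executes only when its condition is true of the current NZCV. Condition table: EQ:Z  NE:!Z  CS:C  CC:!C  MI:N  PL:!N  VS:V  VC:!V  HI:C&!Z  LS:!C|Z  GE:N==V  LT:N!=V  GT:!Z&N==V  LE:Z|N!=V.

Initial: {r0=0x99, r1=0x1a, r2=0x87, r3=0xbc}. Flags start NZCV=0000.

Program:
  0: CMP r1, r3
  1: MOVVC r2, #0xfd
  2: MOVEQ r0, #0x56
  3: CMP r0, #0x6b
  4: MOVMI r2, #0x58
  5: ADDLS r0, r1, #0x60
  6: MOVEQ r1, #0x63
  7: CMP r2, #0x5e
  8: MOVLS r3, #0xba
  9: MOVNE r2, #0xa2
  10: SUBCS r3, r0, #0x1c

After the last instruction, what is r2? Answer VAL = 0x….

VAL = 0xa2

[0] flags=0000 → (cmp)
[1] flags=0000 VC?T → r2=0xfd
[2] flags=0000 EQ?F → skip
[3] flags=0011 → (cmp)
[4] flags=0011 MI?F → skip
[5] flags=0011 LS?F → skip
[6] flags=0011 EQ?F → skip
[7] flags=1010 → (cmp)
[8] flags=1010 LS?F → skip
[9] flags=1010 NE?T → r2=0xa2
[10] flags=1010 CS?T → r3=0x7d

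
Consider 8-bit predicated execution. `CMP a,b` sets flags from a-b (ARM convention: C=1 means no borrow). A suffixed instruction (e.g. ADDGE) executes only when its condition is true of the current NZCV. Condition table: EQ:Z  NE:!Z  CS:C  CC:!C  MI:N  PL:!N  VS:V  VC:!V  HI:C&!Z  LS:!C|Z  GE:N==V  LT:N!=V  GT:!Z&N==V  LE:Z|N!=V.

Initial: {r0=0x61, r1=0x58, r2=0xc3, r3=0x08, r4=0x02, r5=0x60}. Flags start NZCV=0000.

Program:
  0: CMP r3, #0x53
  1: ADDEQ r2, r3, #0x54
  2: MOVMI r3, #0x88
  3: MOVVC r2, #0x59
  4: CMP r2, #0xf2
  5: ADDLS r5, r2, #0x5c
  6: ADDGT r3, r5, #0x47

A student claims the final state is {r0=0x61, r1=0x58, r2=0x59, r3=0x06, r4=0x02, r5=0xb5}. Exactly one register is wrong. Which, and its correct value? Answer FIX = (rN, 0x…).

0: ✓ CMP  NZCV=1000
1: · ADDEQ
2: ✓ MOVMI  r3←0x88
3: ✓ MOVVC  r2←0x59
4: ✓ CMP  NZCV=0000
5: ✓ ADDLS  r5←0xb5
6: ✓ ADDGT  r3←0xfc

FIX = (r3, 0xfc)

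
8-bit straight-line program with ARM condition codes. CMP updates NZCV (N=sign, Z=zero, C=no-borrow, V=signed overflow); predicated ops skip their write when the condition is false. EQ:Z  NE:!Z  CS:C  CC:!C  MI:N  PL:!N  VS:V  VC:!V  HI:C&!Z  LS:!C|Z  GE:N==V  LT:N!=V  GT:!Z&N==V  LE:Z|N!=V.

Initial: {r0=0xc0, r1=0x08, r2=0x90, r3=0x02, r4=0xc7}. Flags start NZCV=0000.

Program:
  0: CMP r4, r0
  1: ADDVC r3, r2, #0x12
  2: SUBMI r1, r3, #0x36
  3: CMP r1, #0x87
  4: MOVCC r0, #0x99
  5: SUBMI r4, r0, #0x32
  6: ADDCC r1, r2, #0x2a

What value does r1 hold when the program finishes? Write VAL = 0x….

0: ✓ CMP  NZCV=0010
1: ✓ ADDVC  r3←0xa2
2: · SUBMI
3: ✓ CMP  NZCV=1001
4: ✓ MOVCC  r0←0x99
5: ✓ SUBMI  r4←0x67
6: ✓ ADDCC  r1←0xba

VAL = 0xba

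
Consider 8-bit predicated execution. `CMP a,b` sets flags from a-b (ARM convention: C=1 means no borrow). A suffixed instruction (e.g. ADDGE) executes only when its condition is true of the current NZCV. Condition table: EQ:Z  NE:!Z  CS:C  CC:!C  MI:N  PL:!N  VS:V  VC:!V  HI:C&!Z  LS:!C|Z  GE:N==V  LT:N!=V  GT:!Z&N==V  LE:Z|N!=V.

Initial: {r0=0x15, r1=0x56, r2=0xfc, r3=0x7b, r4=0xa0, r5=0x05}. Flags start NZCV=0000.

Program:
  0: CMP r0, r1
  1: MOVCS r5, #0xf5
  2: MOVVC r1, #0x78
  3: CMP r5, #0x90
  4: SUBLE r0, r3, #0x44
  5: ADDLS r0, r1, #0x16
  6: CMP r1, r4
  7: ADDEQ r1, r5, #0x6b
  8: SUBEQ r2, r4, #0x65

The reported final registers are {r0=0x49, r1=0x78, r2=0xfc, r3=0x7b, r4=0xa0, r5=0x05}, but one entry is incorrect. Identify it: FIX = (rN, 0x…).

[0] flags=1000 → (cmp)
[1] flags=1000 CS?F → skip
[2] flags=1000 VC?T → r1=0x78
[3] flags=0000 → (cmp)
[4] flags=0000 LE?F → skip
[5] flags=0000 LS?T → r0=0x8e
[6] flags=1001 → (cmp)
[7] flags=1001 EQ?F → skip
[8] flags=1001 EQ?F → skip

FIX = (r0, 0x8e)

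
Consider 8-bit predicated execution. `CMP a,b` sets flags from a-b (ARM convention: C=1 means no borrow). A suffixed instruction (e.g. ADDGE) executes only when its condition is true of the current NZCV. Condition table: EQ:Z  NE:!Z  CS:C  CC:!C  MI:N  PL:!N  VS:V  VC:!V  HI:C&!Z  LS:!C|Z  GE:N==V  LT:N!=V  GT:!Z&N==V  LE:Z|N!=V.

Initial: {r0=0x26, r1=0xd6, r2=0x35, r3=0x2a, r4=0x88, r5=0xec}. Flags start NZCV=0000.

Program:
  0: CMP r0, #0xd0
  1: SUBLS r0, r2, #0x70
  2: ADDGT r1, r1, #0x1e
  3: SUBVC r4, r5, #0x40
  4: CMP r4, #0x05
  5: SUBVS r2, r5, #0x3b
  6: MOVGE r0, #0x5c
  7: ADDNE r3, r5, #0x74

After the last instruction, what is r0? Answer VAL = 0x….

VAL = 0xc5

0: ✓ CMP  NZCV=0000
1: ✓ SUBLS  r0←0xc5
2: ✓ ADDGT  r1←0xf4
3: ✓ SUBVC  r4←0xac
4: ✓ CMP  NZCV=1010
5: · SUBVS
6: · MOVGE
7: ✓ ADDNE  r3←0x60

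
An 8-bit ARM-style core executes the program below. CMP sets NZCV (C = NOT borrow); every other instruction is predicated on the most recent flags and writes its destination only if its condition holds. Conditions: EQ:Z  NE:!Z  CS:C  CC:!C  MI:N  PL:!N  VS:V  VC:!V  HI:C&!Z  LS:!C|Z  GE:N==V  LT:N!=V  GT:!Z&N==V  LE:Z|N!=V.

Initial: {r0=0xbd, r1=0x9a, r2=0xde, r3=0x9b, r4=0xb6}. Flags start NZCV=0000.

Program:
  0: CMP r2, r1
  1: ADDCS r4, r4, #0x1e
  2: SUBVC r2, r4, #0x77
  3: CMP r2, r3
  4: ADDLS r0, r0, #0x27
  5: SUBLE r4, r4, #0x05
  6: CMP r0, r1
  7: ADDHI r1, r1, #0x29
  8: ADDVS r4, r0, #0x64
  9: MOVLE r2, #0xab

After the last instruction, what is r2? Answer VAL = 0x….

VAL = 0x5d

0: ✓ CMP  NZCV=0010
1: ✓ ADDCS  r4←0xd4
2: ✓ SUBVC  r2←0x5d
3: ✓ CMP  NZCV=1001
4: ✓ ADDLS  r0←0xe4
5: · SUBLE
6: ✓ CMP  NZCV=0010
7: ✓ ADDHI  r1←0xc3
8: · ADDVS
9: · MOVLE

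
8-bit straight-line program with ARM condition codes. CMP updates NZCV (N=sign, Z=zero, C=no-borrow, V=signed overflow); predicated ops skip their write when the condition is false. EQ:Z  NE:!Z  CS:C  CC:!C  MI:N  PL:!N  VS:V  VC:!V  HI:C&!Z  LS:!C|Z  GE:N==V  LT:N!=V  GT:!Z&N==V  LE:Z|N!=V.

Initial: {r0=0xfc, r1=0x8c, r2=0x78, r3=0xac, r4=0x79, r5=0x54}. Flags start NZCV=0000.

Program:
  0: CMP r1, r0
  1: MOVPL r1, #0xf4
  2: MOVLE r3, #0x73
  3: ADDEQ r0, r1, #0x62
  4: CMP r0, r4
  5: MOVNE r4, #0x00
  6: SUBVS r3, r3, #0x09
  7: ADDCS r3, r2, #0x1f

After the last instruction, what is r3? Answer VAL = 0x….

VAL = 0x97

[0] flags=1000 → (cmp)
[1] flags=1000 PL?F → skip
[2] flags=1000 LE?T → r3=0x73
[3] flags=1000 EQ?F → skip
[4] flags=1010 → (cmp)
[5] flags=1010 NE?T → r4=0x00
[6] flags=1010 VS?F → skip
[7] flags=1010 CS?T → r3=0x97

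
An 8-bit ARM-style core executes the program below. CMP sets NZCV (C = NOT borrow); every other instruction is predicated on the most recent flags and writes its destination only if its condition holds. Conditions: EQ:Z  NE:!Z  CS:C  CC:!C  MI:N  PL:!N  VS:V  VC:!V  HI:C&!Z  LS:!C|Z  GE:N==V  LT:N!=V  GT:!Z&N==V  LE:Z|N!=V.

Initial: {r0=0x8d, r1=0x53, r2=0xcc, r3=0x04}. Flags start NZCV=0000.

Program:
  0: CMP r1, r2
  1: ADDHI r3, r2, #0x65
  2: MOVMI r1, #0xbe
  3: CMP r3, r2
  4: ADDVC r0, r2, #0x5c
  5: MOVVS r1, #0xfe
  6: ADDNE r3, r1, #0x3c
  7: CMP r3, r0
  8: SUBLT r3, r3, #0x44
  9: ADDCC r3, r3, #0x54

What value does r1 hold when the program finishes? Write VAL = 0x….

VAL = 0xbe

0: ✓ CMP  NZCV=1001
1: · ADDHI
2: ✓ MOVMI  r1←0xbe
3: ✓ CMP  NZCV=0000
4: ✓ ADDVC  r0←0x28
5: · MOVVS
6: ✓ ADDNE  r3←0xfa
7: ✓ CMP  NZCV=1010
8: ✓ SUBLT  r3←0xb6
9: · ADDCC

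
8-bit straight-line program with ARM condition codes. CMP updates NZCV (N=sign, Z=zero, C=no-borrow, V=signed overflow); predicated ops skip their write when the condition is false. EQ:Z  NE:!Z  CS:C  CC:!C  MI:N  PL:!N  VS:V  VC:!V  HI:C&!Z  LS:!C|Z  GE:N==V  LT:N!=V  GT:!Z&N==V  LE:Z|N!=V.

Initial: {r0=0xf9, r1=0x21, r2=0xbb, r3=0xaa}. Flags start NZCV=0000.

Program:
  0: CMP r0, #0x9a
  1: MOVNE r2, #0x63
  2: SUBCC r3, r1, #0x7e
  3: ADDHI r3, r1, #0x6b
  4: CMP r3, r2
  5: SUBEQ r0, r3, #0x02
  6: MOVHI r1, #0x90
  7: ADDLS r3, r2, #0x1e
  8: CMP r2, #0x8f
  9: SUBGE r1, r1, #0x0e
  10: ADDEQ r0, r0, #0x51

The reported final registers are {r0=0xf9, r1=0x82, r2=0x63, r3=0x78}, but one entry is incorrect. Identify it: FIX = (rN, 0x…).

FIX = (r3, 0x8c)

0: ✓ CMP  NZCV=0010
1: ✓ MOVNE  r2←0x63
2: · SUBCC
3: ✓ ADDHI  r3←0x8c
4: ✓ CMP  NZCV=0011
5: · SUBEQ
6: ✓ MOVHI  r1←0x90
7: · ADDLS
8: ✓ CMP  NZCV=1001
9: ✓ SUBGE  r1←0x82
10: · ADDEQ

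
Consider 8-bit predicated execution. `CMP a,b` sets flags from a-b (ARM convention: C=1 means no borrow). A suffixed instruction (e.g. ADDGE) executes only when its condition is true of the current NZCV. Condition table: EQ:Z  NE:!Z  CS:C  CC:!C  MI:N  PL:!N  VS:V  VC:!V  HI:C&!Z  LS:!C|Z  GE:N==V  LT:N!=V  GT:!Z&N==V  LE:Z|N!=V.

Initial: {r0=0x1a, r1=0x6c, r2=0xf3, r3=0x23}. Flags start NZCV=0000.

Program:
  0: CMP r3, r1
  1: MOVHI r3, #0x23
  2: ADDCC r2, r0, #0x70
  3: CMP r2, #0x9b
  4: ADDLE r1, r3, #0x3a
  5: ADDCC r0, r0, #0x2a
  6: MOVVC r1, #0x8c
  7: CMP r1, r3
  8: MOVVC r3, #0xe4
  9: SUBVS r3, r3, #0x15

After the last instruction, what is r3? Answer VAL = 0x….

VAL = 0x0e

0: ✓ CMP  NZCV=1000
1: · MOVHI
2: ✓ ADDCC  r2←0x8a
3: ✓ CMP  NZCV=1000
4: ✓ ADDLE  r1←0x5d
5: ✓ ADDCC  r0←0x44
6: ✓ MOVVC  r1←0x8c
7: ✓ CMP  NZCV=0011
8: · MOVVC
9: ✓ SUBVS  r3←0x0e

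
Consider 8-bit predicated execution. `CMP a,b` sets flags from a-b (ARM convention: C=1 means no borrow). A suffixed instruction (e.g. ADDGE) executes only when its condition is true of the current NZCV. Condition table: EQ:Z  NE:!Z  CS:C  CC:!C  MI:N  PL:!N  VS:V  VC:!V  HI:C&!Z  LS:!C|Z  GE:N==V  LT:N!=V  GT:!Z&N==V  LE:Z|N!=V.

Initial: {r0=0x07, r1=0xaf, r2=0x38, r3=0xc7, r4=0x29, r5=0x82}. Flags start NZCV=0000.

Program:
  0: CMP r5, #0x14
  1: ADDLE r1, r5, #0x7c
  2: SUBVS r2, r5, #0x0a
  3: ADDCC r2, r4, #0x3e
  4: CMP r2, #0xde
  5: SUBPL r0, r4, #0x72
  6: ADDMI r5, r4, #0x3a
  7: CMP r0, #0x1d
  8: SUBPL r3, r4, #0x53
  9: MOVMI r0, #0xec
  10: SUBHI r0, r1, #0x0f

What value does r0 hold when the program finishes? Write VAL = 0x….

[0] flags=0011 → (cmp)
[1] flags=0011 LE?T → r1=0xfe
[2] flags=0011 VS?T → r2=0x78
[3] flags=0011 CC?F → skip
[4] flags=1001 → (cmp)
[5] flags=1001 PL?F → skip
[6] flags=1001 MI?T → r5=0x63
[7] flags=1000 → (cmp)
[8] flags=1000 PL?F → skip
[9] flags=1000 MI?T → r0=0xec
[10] flags=1000 HI?F → skip

VAL = 0xec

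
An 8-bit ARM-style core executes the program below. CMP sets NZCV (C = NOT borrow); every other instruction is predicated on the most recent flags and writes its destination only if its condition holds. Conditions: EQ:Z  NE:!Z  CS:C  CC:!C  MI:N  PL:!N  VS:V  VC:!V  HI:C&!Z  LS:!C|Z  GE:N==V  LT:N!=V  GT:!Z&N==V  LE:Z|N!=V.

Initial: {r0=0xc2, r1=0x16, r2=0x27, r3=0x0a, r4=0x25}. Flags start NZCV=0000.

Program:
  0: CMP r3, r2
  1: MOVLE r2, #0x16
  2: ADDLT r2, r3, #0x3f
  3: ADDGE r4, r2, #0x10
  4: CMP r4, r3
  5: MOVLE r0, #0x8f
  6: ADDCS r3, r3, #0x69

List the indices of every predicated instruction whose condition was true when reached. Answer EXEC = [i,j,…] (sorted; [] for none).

EXEC = [1,2,6]

[0] flags=1000 → (cmp)
[1] flags=1000 LE?T → r2=0x16
[2] flags=1000 LT?T → r2=0x49
[3] flags=1000 GE?F → skip
[4] flags=0010 → (cmp)
[5] flags=0010 LE?F → skip
[6] flags=0010 CS?T → r3=0x73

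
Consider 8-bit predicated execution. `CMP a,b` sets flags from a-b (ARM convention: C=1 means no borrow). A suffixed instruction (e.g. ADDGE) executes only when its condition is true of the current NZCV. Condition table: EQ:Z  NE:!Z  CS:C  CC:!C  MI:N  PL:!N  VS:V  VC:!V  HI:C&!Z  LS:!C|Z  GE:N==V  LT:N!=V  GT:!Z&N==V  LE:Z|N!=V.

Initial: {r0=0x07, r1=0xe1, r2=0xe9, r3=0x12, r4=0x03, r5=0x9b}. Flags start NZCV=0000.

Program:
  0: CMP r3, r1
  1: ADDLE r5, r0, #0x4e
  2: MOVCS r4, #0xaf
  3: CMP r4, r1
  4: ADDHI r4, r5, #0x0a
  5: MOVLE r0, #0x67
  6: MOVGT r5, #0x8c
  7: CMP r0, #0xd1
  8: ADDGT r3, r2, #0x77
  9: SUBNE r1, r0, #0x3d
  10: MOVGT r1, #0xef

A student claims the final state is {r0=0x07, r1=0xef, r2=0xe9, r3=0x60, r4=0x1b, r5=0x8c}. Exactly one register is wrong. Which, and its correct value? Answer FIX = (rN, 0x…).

FIX = (r4, 0x03)

[0] flags=0000 → (cmp)
[1] flags=0000 LE?F → skip
[2] flags=0000 CS?F → skip
[3] flags=0000 → (cmp)
[4] flags=0000 HI?F → skip
[5] flags=0000 LE?F → skip
[6] flags=0000 GT?T → r5=0x8c
[7] flags=0000 → (cmp)
[8] flags=0000 GT?T → r3=0x60
[9] flags=0000 NE?T → r1=0xca
[10] flags=0000 GT?T → r1=0xef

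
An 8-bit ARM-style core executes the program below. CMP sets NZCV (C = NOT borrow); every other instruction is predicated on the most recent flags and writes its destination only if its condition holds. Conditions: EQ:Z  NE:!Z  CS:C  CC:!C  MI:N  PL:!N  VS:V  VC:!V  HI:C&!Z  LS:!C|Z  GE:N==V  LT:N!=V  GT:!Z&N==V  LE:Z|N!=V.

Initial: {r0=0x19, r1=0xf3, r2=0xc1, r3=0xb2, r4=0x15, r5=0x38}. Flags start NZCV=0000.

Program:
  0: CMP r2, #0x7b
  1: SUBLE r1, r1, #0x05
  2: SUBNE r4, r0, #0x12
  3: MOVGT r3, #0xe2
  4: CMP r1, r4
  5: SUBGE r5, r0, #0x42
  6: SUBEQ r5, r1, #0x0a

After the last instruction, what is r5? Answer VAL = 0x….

VAL = 0x38

0: ✓ CMP  NZCV=0011
1: ✓ SUBLE  r1←0xee
2: ✓ SUBNE  r4←0x07
3: · MOVGT
4: ✓ CMP  NZCV=1010
5: · SUBGE
6: · SUBEQ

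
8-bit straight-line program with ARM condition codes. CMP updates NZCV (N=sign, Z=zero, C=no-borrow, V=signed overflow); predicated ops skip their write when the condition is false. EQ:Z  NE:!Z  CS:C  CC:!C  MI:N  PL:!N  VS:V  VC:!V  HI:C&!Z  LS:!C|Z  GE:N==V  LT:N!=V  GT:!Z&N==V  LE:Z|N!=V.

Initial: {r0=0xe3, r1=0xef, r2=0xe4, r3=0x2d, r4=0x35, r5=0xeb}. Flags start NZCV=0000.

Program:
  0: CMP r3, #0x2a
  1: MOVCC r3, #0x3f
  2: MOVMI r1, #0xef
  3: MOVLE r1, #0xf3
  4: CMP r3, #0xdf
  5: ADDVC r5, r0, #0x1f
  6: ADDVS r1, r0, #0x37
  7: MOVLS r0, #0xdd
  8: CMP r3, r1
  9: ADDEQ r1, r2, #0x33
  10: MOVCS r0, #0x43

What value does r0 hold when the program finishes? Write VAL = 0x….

VAL = 0xdd

[0] flags=0010 → (cmp)
[1] flags=0010 CC?F → skip
[2] flags=0010 MI?F → skip
[3] flags=0010 LE?F → skip
[4] flags=0000 → (cmp)
[5] flags=0000 VC?T → r5=0x02
[6] flags=0000 VS?F → skip
[7] flags=0000 LS?T → r0=0xdd
[8] flags=0000 → (cmp)
[9] flags=0000 EQ?F → skip
[10] flags=0000 CS?F → skip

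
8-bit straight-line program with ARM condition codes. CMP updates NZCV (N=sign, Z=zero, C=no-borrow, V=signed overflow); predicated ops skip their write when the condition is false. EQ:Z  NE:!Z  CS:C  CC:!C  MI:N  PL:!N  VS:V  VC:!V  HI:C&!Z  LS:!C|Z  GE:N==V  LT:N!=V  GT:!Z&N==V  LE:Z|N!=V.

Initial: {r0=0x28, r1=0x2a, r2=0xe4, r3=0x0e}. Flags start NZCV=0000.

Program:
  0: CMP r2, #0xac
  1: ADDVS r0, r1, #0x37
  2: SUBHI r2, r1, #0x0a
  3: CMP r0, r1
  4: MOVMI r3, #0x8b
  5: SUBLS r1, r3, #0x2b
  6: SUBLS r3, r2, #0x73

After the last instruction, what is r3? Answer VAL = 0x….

0: ✓ CMP  NZCV=0010
1: · ADDVS
2: ✓ SUBHI  r2←0x20
3: ✓ CMP  NZCV=1000
4: ✓ MOVMI  r3←0x8b
5: ✓ SUBLS  r1←0x60
6: ✓ SUBLS  r3←0xad

VAL = 0xad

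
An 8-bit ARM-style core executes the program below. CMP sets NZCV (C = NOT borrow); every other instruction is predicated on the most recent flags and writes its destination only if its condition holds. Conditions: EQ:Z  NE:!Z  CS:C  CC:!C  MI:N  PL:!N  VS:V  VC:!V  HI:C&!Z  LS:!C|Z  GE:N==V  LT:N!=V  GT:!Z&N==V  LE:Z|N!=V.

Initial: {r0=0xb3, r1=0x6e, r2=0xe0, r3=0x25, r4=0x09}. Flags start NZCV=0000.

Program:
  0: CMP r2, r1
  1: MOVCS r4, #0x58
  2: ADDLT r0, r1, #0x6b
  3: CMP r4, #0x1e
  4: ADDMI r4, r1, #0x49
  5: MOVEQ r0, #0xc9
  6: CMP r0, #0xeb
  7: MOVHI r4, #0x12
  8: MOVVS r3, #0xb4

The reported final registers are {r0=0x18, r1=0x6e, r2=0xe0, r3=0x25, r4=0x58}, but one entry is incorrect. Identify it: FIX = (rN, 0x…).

FIX = (r0, 0xd9)

[0] flags=0011 → (cmp)
[1] flags=0011 CS?T → r4=0x58
[2] flags=0011 LT?T → r0=0xd9
[3] flags=0010 → (cmp)
[4] flags=0010 MI?F → skip
[5] flags=0010 EQ?F → skip
[6] flags=1000 → (cmp)
[7] flags=1000 HI?F → skip
[8] flags=1000 VS?F → skip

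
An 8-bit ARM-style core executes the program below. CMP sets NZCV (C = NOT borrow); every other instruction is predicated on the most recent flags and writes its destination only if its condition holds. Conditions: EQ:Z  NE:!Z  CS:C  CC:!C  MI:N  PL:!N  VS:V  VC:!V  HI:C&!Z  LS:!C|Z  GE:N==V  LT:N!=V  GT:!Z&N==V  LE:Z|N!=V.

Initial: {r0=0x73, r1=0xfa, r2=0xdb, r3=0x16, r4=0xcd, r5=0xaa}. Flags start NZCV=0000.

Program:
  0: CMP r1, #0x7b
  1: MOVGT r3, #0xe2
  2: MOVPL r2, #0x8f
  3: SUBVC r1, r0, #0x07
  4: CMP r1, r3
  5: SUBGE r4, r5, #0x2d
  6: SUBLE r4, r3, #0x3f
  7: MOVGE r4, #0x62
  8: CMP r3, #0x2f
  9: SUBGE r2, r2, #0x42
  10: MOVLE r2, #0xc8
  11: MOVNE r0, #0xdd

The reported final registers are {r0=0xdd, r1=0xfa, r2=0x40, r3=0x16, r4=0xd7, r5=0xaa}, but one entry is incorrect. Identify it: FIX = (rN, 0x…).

0: ✓ CMP  NZCV=0011
1: · MOVGT
2: ✓ MOVPL  r2←0x8f
3: · SUBVC
4: ✓ CMP  NZCV=1010
5: · SUBGE
6: ✓ SUBLE  r4←0xd7
7: · MOVGE
8: ✓ CMP  NZCV=1000
9: · SUBGE
10: ✓ MOVLE  r2←0xc8
11: ✓ MOVNE  r0←0xdd

FIX = (r2, 0xc8)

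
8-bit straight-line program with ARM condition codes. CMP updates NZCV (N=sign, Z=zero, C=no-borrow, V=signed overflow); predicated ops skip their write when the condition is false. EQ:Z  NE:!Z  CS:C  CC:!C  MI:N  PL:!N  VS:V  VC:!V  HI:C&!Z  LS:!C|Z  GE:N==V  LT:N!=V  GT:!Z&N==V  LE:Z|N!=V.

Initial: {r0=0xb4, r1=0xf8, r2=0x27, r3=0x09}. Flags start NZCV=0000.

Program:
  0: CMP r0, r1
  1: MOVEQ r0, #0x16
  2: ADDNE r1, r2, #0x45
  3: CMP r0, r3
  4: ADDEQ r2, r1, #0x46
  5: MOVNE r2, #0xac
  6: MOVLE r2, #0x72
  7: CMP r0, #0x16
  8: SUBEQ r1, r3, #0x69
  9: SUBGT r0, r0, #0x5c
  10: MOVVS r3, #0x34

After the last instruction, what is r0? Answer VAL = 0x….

VAL = 0xb4

0: ✓ CMP  NZCV=1000
1: · MOVEQ
2: ✓ ADDNE  r1←0x6c
3: ✓ CMP  NZCV=1010
4: · ADDEQ
5: ✓ MOVNE  r2←0xac
6: ✓ MOVLE  r2←0x72
7: ✓ CMP  NZCV=1010
8: · SUBEQ
9: · SUBGT
10: · MOVVS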